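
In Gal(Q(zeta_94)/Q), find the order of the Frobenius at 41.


The Frobenius at p in Gal(Q(zeta_n)/Q) = (Z/nZ)* is the class of p, so its order is ord_94(41), the smallest k >= 1 with 41^k = 1 mod 94.
n = 94 = 2 * 47, phi(94) = 46; the order divides phi(n).
Divisors of 46: 1, 2, 23, 46
Repeated squaring mod 94: 41^1 = 41, 41^2 = 83, 41^4 = 27, 41^8 = 71, 41^16 = 59, 41^32 = 3
Test divisors in increasing order:
  k=1: 41^1 = 41 mod 94
  k=2: 41^2 = 83 mod 94
  k=23: 41^23 = 59 * 27 * 83 * 41 = 93 mod 94
  k=46: 41^46 = 3 * 71 * 27 * 83 = 1 mod 94  <- first divisor giving 1
Order = 46

46


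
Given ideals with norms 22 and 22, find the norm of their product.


N(IJ) = N(I) * N(J)
= 22 * 22
= 484

484


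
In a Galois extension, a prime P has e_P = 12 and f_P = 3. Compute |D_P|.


|D_P| = e * f
= 12 * 3
= 36

36


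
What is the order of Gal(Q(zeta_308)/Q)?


|Gal(Q(zeta_308)/Q)| = phi(308)
= 120

120


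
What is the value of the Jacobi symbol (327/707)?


Compute (327/707) via quadratic reciprocity:
  reciprocity: (327/707) -> -(707/327)
  reduce: (53/327)
  reciprocity: (53/327) -> +(327/53)
  reduce: (9/53)
  reciprocity: (9/53) -> +(53/9)
  reduce: (8/9)
  pull out 2: (2/9) = +1  (since 9 mod 8 = 1)
  pull out 2: (2/9) = +1  (since 9 mod 8 = 1)
  pull out 2: (2/9) = +1  (since 9 mod 8 = 1)
  (1/9) = 1
Product of signs = -1

-1


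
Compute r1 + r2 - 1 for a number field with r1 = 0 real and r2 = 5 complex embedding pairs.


By Dirichlet's unit theorem:
rank = r1 + r2 - 1
= 0 + 5 - 1
= 4

4


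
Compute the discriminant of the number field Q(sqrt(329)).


For K = Q(sqrt(d)) with d squarefree: disc(K) = d if d = 1 mod 4, and disc(K) = 4d if d = 2 or 3 mod 4.
Here d = 329, and d mod 4 = 1.
d = 1 mod 4 (O_K = Z[(1+sqrt(d))/2]), so disc(K) = d = 329

329


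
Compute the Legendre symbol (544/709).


p = 709 is prime, so compute (544/709) with the reciprocity algorithm (Jacobi-symbol steps: pull out 2s via (2/n), flip via reciprocity, reduce):
  pull out 2: (2/709) = -1  (since 709 mod 8 = 5)
  pull out 2: (2/709) = -1  (since 709 mod 8 = 5)
  pull out 2: (2/709) = -1  (since 709 mod 8 = 5)
  pull out 2: (2/709) = -1  (since 709 mod 8 = 5)
  pull out 2: (2/709) = -1  (since 709 mod 8 = 5)
  reciprocity: (17/709) -> +(709/17)
  reduce: (12/17)
  pull out 2: (2/17) = +1  (since 17 mod 8 = 1)
  pull out 2: (2/17) = +1  (since 17 mod 8 = 1)
  reciprocity: (3/17) -> +(17/3)
  reduce: (2/3)
  pull out 2: (2/3) = -1  (since 3 mod 8 = 3)
  (1/3) = 1
Product of signs = 1
(544/709) = 1

1


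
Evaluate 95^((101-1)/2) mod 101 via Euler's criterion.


p = 101 is prime and the exponent is (p-1)/2 = 50, so by Euler's criterion 95^50 = (95/101) = +1 or -1 mod 101.
Compute by square-and-multiply:
  50 = 32 + 16 + 2 (binary 110010)
  Repeated squaring mod 101: 95^1 = 95, 95^2 = 36, 95^4 = 84, 95^8 = 87, 95^16 = 95, 95^32 = 36
  95^50 = 95^32 * 95^16 * 95^2 = 36 * 95 * 36 mod 101
    36 * 95 = 3420 = 87 mod 101
    87 * 36 = 3132 = 1 mod 101
  95^50 = 1 mod 101
Result 1: 95 is a quadratic residue mod 101.
95^50 mod 101 = 1

1


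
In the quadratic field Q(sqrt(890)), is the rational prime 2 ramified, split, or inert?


K = Q(sqrt(890)). Since d mod 4 = 2, disc(K) = 3560.
Check p | disc: 3560 mod 2 = 0.
p divides disc, so p ramifies: (p) = P^2 with e=2, f=1, g=1.
Therefore p is ramified.

ramified


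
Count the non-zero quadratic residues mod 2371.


For prime p, the number of non-zero quadratic residues is (p-1)/2.
= (2371-1)/2
= 1185

1185


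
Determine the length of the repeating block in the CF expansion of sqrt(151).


Run the CF algorithm for sqrt(151).
a_0 = floor(sqrt(151)) = 12; set m_0=0, q_0=1.
Recurrence: m' = q*a - m,  q' = (d - m'^2)/q,  a' = floor((a_0 + m')/q').
  step 1: m=12, q=7, a=3
  step 2: m=9, q=10, a=2
  step 3: m=11, q=3, a=7
  step 4: m=10, q=17, a=1
  step 5: m=7, q=6, a=3
  step 6: m=11, q=5, a=4
  step 7: m=9, q=14, a=1
  step 8: m=5, q=9, a=1
  step 9: m=4, q=15, a=1
  step 10: m=11, q=2, a=11
  step 11: m=11, q=15, a=1
  step 12: m=4, q=9, a=1
  step 13: m=5, q=14, a=1
  step 14: m=9, q=5, a=4
  step 15: m=11, q=6, a=3
  step 16: m=7, q=17, a=1
  step 17: m=10, q=3, a=7
  step 18: m=11, q=10, a=2
  step 19: m=9, q=7, a=3
  step 20: m=12, q=1, a=24
a_20 = 2*a_0 = 24, so the period closes here.
sqrt(151) = [12; 3, 2, 7, 1, 3, 4, 1, 1, 1, 11, 1, 1, 1, 4, 3, 1, 7, 2, 3, 24]
Period length = 20

20


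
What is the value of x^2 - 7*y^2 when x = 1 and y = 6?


x^2 - d*y^2
= 1^2 - 7*6^2
= 1 - 252
= -251

-251


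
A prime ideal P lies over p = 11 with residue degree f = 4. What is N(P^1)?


N(P^a) = p^(a*f)
= 11^(1*4)
= 11^4
= 14641

14641


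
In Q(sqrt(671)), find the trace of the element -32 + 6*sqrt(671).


Tr(a + b*sqrt(d)) = (a + b*sqrt(d)) + (a - b*sqrt(d)) = 2a
= 2 * (-32)
= -64

-64


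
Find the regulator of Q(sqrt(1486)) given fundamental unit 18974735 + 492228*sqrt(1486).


epsilon = 18974735 + 492228*sqrt(1486)
= 3.7949e+07
R = ln(3.7949e+07)
= 17.4518

17.4518


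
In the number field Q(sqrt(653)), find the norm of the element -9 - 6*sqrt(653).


N(a + b*sqrt(d)) = a^2 - d*b^2
= (-9)^2 - (653)*(-6)^2
= 81 - 23508
= -23427

-23427


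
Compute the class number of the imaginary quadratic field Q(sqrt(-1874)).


K = Q(sqrt(-1874)). d mod 4 = 2, so D = disc(K) = 4d = -7496
h(K) equals the number of primitive reduced positive-definite forms (a, b, c) = a*x^2 + b*x*y + c*y^2 with b^2 - 4ac = D,
where reduced means |b| <= a <= c, with b >= 0 whenever |b| = a or a = c, and primitive means gcd(a, b, c) = 1.
Reduced forces 3a^2 <= |D| = 7496, so 1 <= a <= 49; b must have the parity of D, and c = (b^2 - D)/(4a) must be an integer >= a.
Enumerate a = 1..49, b in [-a, a]:
  a=1: (1, 0, 1874)  [1]
  a=2: (2, 0, 937)  [1]
  a=3: (3, -2, 625), (3, 2, 625)  [2]
  a=4: none
  a=5: (5, -2, 375), (5, 2, 375)  [2]
  a=6: (6, -4, 313), (6, 4, 313)  [2]
  a=7: (7, -6, 269), (7, 6, 269)  [2]
  a=8: none
  a=9: (9, -8, 210), (9, 8, 210)  [2]
  a=10: (10, -8, 189), (10, 8, 189)  [2]
  a=11..13: none
  a=14: (14, -8, 135), (14, 8, 135)  [2]
  a=15: (15, -8, 126), (15, -2, 125), (15, 2, 125), (15, 8, 126)  [4]
  a=16: none
  a=17: (17, -16, 114), (17, 16, 114)  [2]
  a=18: (18, -8, 105), (18, 8, 105)  [2]
  a=19: (19, -16, 102), (19, 16, 102)  [2]
  a=20: none
  a=21: (21, -20, 94), (21, -8, 90), (21, 8, 90), (21, 20, 94)  [4]
  a=22: none
  a=23: (23, -18, 85), (23, 18, 85)  [2]
  a=24: none
  a=25: (25, -2, 75), (25, 2, 75)  [2]
  a=26: none
  a=27: (27, -8, 70), (27, 8, 70)  [2]
  a=28..29: none
  a=30: (30, -28, 69), (30, -8, 63), (30, 8, 63), (30, 28, 69)  [4]
  a=31..33: none
  a=34: (34, -16, 57), (34, 16, 57)  [2]
  a=35: (35, -22, 57), (35, -8, 54), (35, 8, 54), (35, 22, 57)  [4]
  a=36..37: none
  a=38: (38, -16, 51), (38, 16, 51)  [2]
  a=39..41: none
  a=42: (42, -20, 47), (42, -8, 45), (42, 8, 45), (42, 20, 47)  [4]
  a=43..44: none
  a=45: (45, -28, 46), (45, 28, 46)  [2]
  a=46..48: none
  a=49: (49, -48, 50), (49, 48, 50)  [2]
Total reduced forms: 1 + 1 + 2 + 2 + 2 + 2 + 2 + 2 + 2 + 4 + 2 + 2 + 2 + 4 + 2 + 2 + 2 + 4 + 2 + 4 + 2 + 4 + 2 + 2 = 56
h = 56

56


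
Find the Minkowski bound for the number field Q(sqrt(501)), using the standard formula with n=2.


d = 501, d mod 4 = 1, so disc(K) = d = 501; |disc(K)| = 501
Real quadratic field, so n = 2, s = r2 = 0, r1 = 2
M = (n!/n^n) * (4/pi)^s * sqrt(|disc(K)|) = (2!/2^2) * (4/pi)^0 * sqrt(501)
= 0.5 * 1.000000 * 22.383029
= 11.1915

11.1915


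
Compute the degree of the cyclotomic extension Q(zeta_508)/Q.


The degree equals Euler's totient phi(508).
508 = 2^2 * 127
phi(508) = 252

252


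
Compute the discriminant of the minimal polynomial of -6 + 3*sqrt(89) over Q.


The element -6 + 3*sqrt(89) has minimal polynomial:
x^2 + 12*x - 765
Discriminant = (12)^2 - 4*(-765)
= 144 + 3060
= 3204

3204


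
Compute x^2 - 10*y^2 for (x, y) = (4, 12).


x^2 - d*y^2
= 4^2 - 10*12^2
= 16 - 1440
= -1424

-1424


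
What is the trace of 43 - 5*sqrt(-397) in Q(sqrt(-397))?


Tr(a + b*sqrt(d)) = (a + b*sqrt(d)) + (a - b*sqrt(d)) = 2a
= 2 * (43)
= 86

86


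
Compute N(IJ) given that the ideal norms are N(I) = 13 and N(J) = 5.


N(IJ) = N(I) * N(J)
= 13 * 5
= 65

65


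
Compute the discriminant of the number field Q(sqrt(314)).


For K = Q(sqrt(d)) with d squarefree: disc(K) = d if d = 1 mod 4, and disc(K) = 4d if d = 2 or 3 mod 4.
Here d = 314, and d mod 4 = 2.
d = 2 mod 4, not 1 (O_K = Z[sqrt(d)]), so disc(K) = 4d = 4 * (314) = 1256

1256


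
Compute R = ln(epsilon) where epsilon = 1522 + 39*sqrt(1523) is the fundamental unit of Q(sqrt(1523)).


epsilon = 1522 + 39*sqrt(1523)
= 3043.9997
R = ln(3043.9997)
= 8.0209

8.0209


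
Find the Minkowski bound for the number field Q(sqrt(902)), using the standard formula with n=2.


d = 902, d mod 4 = 2, so disc(K) = 4d = 3608; |disc(K)| = 3608
Real quadratic field, so n = 2, s = r2 = 0, r1 = 2
M = (n!/n^n) * (4/pi)^s * sqrt(|disc(K)|) = (2!/2^2) * (4/pi)^0 * sqrt(3608)
= 0.5 * 1.000000 * 60.066630
= 30.0333

30.0333


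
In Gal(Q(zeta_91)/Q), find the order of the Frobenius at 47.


The Frobenius at p in Gal(Q(zeta_n)/Q) = (Z/nZ)* is the class of p, so its order is ord_91(47), the smallest k >= 1 with 47^k = 1 mod 91.
n = 91 = 7 * 13, phi(91) = 72; the order divides phi(n).
Divisors of 72: 1, 2, 3, 4, 6, 8, 9, 12, 18, 24, 36, 72
Repeated squaring mod 91: 47^1 = 47, 47^2 = 25, 47^4 = 79, 47^8 = 53, 47^16 = 79, 47^32 = 53, 47^64 = 79
Test divisors in increasing order:
  k=1: 47^1 = 47 mod 91
  k=2: 47^2 = 25 mod 91
  k=3: 47^3 = 25 * 47 = 83 mod 91
  k=4: 47^4 = 79 mod 91
  k=6: 47^6 = 79 * 25 = 64 mod 91
  k=8: 47^8 = 53 mod 91
  k=9: 47^9 = 53 * 47 = 34 mod 91
  k=12: 47^12 = 53 * 79 = 1 mod 91  <- first divisor giving 1
Order = 12

12


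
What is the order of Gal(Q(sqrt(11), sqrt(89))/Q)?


The 2 square roots of distinct primes are multiplicatively independent over Q,
so [K:Q] = 2^2 and Gal(K/Q) is isomorphic to (Z/2Z)^2.
|Gal| = 2^2 = 4

4


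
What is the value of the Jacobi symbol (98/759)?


Compute (98/759) via quadratic reciprocity:
  pull out 2: (2/759) = +1  (since 759 mod 8 = 7)
  reciprocity: (49/759) -> +(759/49)
  reduce: (24/49)
  pull out 2: (2/49) = +1  (since 49 mod 8 = 1)
  pull out 2: (2/49) = +1  (since 49 mod 8 = 1)
  pull out 2: (2/49) = +1  (since 49 mod 8 = 1)
  reciprocity: (3/49) -> +(49/3)
  reduce: (1/3)
  (1/3) = 1
Product of signs = 1

1


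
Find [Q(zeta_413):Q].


The degree equals Euler's totient phi(413).
413 = 7 * 59
phi(413) = 348

348


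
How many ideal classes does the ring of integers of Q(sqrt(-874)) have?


K = Q(sqrt(-874)). d mod 4 = 2, so D = disc(K) = 4d = -3496
h(K) equals the number of primitive reduced positive-definite forms (a, b, c) = a*x^2 + b*x*y + c*y^2 with b^2 - 4ac = D,
where reduced means |b| <= a <= c, with b >= 0 whenever |b| = a or a = c, and primitive means gcd(a, b, c) = 1.
Reduced forces 3a^2 <= |D| = 3496, so 1 <= a <= 34; b must have the parity of D, and c = (b^2 - D)/(4a) must be an integer >= a.
Enumerate a = 1..34, b in [-a, a]:
  a=1: (1, 0, 874)  [1]
  a=2: (2, 0, 437)  [1]
  a=3..4: none
  a=5: (5, -2, 175), (5, 2, 175)  [2]
  a=6: none
  a=7: (7, -2, 125), (7, 2, 125)  [2]
  a=8..9: none
  a=10: (10, -8, 89), (10, 8, 89)  [2]
  a=11..12: none
  a=13: (13, -12, 70), (13, 12, 70)  [2]
  a=14: (14, -12, 65), (14, 12, 65)  [2]
  a=15..18: none
  a=19: (19, 0, 46)  [1]
  a=20..22: none
  a=23: (23, 0, 38)  [1]
  a=24: none
  a=25: (25, -2, 35), (25, 2, 35)  [2]
  a=26: (26, -12, 35), (26, 12, 35)  [2]
  a=27..28: none
  a=29: (29, -10, 31), (29, 10, 31)  [2]
  a=30..34: none
Total reduced forms: 1 + 1 + 2 + 2 + 2 + 2 + 2 + 1 + 1 + 2 + 2 + 2 = 20
h = 20

20


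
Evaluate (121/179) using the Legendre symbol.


p = 179 is prime, so compute (121/179) with the reciprocity algorithm (Jacobi-symbol steps: pull out 2s via (2/n), flip via reciprocity, reduce):
  reciprocity: (121/179) -> +(179/121)
  reduce: (58/121)
  pull out 2: (2/121) = +1  (since 121 mod 8 = 1)
  reciprocity: (29/121) -> +(121/29)
  reduce: (5/29)
  reciprocity: (5/29) -> +(29/5)
  reduce: (4/5)
  pull out 2: (2/5) = -1  (since 5 mod 8 = 5)
  pull out 2: (2/5) = -1  (since 5 mod 8 = 5)
  (1/5) = 1
Product of signs = 1
(121/179) = 1

1


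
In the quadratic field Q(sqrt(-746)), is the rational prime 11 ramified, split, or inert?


K = Q(sqrt(-746)). Since d mod 4 = 2, disc(K) = -2984.
Check p | disc: -2984 mod 11 = 8.
p does not divide disc. Compute Legendre symbol (d/p):
2^((11-1)/2) mod 11 = -1
(d/p) = -1, so p is inert: (p) stays prime with e=1, f=2, g=1.
Therefore p is inert.

inert


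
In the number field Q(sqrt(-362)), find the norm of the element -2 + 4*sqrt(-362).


N(a + b*sqrt(d)) = a^2 - d*b^2
= (-2)^2 - (-362)*(4)^2
= 4 + 5792
= 5796

5796


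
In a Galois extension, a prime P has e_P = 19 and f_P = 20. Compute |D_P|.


|D_P| = e * f
= 19 * 20
= 380

380


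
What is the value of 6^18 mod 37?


p = 37 is prime and the exponent is (p-1)/2 = 18, so by Euler's criterion 6^18 = (6/37) = +1 or -1 mod 37.
Compute by square-and-multiply:
  18 = 16 + 2 (binary 10010)
  Repeated squaring mod 37: 6^1 = 6, 6^2 = 36, 6^4 = 1, 6^8 = 1, 6^16 = 1
  6^18 = 6^16 * 6^2 = 1 * 36 mod 37
    1 * 36 = 36 = 36 mod 37
  6^18 = 36 mod 37
Result 36 = p - 1 = -1 mod 37: 6 is a quadratic non-residue mod 37. As a residue in [0, p-1] the value is 36.
6^18 mod 37 = 36

36


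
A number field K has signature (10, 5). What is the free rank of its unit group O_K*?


By Dirichlet's unit theorem:
rank = r1 + r2 - 1
= 10 + 5 - 1
= 14

14


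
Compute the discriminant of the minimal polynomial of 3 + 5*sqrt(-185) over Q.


The element 3 + 5*sqrt(-185) has minimal polynomial:
x^2 - 6*x + 4634
Discriminant = (-6)^2 - 4*(4634)
= 36 - 18536
= -18500

-18500


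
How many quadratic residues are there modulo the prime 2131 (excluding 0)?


For prime p, the number of non-zero quadratic residues is (p-1)/2.
= (2131-1)/2
= 1065

1065


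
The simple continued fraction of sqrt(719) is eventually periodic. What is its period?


Run the CF algorithm for sqrt(719).
a_0 = floor(sqrt(719)) = 26; set m_0=0, q_0=1.
Recurrence: m' = q*a - m,  q' = (d - m'^2)/q,  a' = floor((a_0 + m')/q').
  step 1: m=26, q=43, a=1
  step 2: m=17, q=10, a=4
  step 3: m=23, q=19, a=2
  step 4: m=15, q=26, a=1
  step 5: m=11, q=23, a=1
  step 6: m=12, q=25, a=1
  step 7: m=13, q=22, a=1
  step 8: m=9, q=29, a=1
  step 9: m=20, q=11, a=4
  step 10: m=24, q=13, a=3
  step 11: m=15, q=38, a=1
  step 12: m=23, q=5, a=9
  step 13: m=22, q=47, a=1
  step 14: m=25, q=2, a=25
  step 15: m=25, q=47, a=1
  step 16: m=22, q=5, a=9
  step 17: m=23, q=38, a=1
  step 18: m=15, q=13, a=3
  step 19: m=24, q=11, a=4
  step 20: m=20, q=29, a=1
  step 21: m=9, q=22, a=1
  step 22: m=13, q=25, a=1
  step 23: m=12, q=23, a=1
  step 24: m=11, q=26, a=1
  step 25: m=15, q=19, a=2
  step 26: m=23, q=10, a=4
  step 27: m=17, q=43, a=1
  step 28: m=26, q=1, a=52
a_28 = 2*a_0 = 52, so the period closes here.
sqrt(719) = [26; 1, 4, 2, 1, 1, 1, 1, 1, 4, 3, 1, 9, 1, 25, 1, 9, 1, 3, 4, 1, 1, 1, 1, 1, 2, 4, 1, 52]
Period length = 28

28


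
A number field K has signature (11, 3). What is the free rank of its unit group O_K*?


By Dirichlet's unit theorem:
rank = r1 + r2 - 1
= 11 + 3 - 1
= 13

13


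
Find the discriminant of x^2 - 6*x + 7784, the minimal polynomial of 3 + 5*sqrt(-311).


The element 3 + 5*sqrt(-311) has minimal polynomial:
x^2 - 6*x + 7784
Discriminant = (-6)^2 - 4*(7784)
= 36 - 31136
= -31100

-31100


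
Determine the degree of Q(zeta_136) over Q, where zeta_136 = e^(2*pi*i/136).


The degree equals Euler's totient phi(136).
136 = 2^3 * 17
phi(136) = 64

64


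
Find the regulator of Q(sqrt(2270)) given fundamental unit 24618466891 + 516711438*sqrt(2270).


epsilon = 24618466891 + 516711438*sqrt(2270)
= 4.9237e+10
R = ln(4.9237e+10)
= 24.6199

24.6199


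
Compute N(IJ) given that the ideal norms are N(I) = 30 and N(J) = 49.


N(IJ) = N(I) * N(J)
= 30 * 49
= 1470

1470


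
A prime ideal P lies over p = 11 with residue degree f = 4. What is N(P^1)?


N(P^a) = p^(a*f)
= 11^(1*4)
= 11^4
= 14641

14641


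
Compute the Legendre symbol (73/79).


p = 79 is prime, so compute (73/79) with the reciprocity algorithm (Jacobi-symbol steps: pull out 2s via (2/n), flip via reciprocity, reduce):
  reciprocity: (73/79) -> +(79/73)
  reduce: (6/73)
  pull out 2: (2/73) = +1  (since 73 mod 8 = 1)
  reciprocity: (3/73) -> +(73/3)
  reduce: (1/3)
  (1/3) = 1
Product of signs = 1
(73/79) = 1

1


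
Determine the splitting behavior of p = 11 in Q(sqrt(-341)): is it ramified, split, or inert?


K = Q(sqrt(-341)). Since d mod 4 = 3, disc(K) = -1364.
Check p | disc: -1364 mod 11 = 0.
p divides disc, so p ramifies: (p) = P^2 with e=2, f=1, g=1.
Therefore p is ramified.

ramified


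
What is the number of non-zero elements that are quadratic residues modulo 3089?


For prime p, the number of non-zero quadratic residues is (p-1)/2.
= (3089-1)/2
= 1544

1544


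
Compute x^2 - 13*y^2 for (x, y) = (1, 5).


x^2 - d*y^2
= 1^2 - 13*5^2
= 1 - 325
= -324

-324


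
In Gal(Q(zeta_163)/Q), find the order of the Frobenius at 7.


The Frobenius at p in Gal(Q(zeta_n)/Q) = (Z/nZ)* is the class of p, so its order is ord_163(7), the smallest k >= 1 with 7^k = 1 mod 163.
n = 163 = 163, phi(163) = 162; the order divides phi(n).
Divisors of 162: 1, 2, 3, 6, 9, 18, 27, 54, 81, 162
Repeated squaring mod 163: 7^1 = 7, 7^2 = 49, 7^4 = 119, 7^8 = 143, 7^16 = 74, 7^32 = 97, 7^64 = 118, 7^128 = 69
Test divisors in increasing order:
  k=1: 7^1 = 7 mod 163
  k=2: 7^2 = 49 mod 163
  k=3: 7^3 = 49 * 7 = 17 mod 163
  k=6: 7^6 = 119 * 49 = 126 mod 163
  k=9: 7^9 = 143 * 7 = 23 mod 163
  k=18: 7^18 = 74 * 49 = 40 mod 163
  k=27: 7^27 = 74 * 143 * 49 * 7 = 105 mod 163
  k=54: 7^54 = 97 * 74 * 119 * 49 = 104 mod 163
  k=81: 7^81 = 118 * 74 * 7 = 162 mod 163
  k=162: 7^162 = 69 * 97 * 49 = 1 mod 163  <- first divisor giving 1
Order = 162

162


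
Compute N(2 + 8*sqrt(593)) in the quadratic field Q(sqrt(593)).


N(a + b*sqrt(d)) = a^2 - d*b^2
= (2)^2 - (593)*(8)^2
= 4 - 37952
= -37948

-37948


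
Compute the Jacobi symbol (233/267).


Compute (233/267) via quadratic reciprocity:
  reciprocity: (233/267) -> +(267/233)
  reduce: (34/233)
  pull out 2: (2/233) = +1  (since 233 mod 8 = 1)
  reciprocity: (17/233) -> +(233/17)
  reduce: (12/17)
  pull out 2: (2/17) = +1  (since 17 mod 8 = 1)
  pull out 2: (2/17) = +1  (since 17 mod 8 = 1)
  reciprocity: (3/17) -> +(17/3)
  reduce: (2/3)
  pull out 2: (2/3) = -1  (since 3 mod 8 = 3)
  (1/3) = 1
Product of signs = -1

-1


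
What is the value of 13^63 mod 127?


p = 127 is prime and the exponent is (p-1)/2 = 63, so by Euler's criterion 13^63 = (13/127) = +1 or -1 mod 127.
Compute by square-and-multiply:
  63 = 32 + 16 + 8 + 4 + 2 + 1 (binary 111111)
  Repeated squaring mod 127: 13^1 = 13, 13^2 = 42, 13^4 = 113, 13^8 = 69, 13^16 = 62, 13^32 = 34
  13^63 = 13^32 * 13^16 * 13^8 * 13^4 * 13^2 * 13^1 = 34 * 62 * 69 * 113 * 42 * 13 mod 127
    34 * 62 = 2108 = 76 mod 127
    76 * 69 = 5244 = 37 mod 127
    37 * 113 = 4181 = 117 mod 127
    117 * 42 = 4914 = 88 mod 127
    88 * 13 = 1144 = 1 mod 127
  13^63 = 1 mod 127
Result 1: 13 is a quadratic residue mod 127.
13^63 mod 127 = 1

1


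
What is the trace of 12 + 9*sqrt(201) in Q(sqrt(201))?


Tr(a + b*sqrt(d)) = (a + b*sqrt(d)) + (a - b*sqrt(d)) = 2a
= 2 * (12)
= 24

24


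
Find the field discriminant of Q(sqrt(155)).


For K = Q(sqrt(d)) with d squarefree: disc(K) = d if d = 1 mod 4, and disc(K) = 4d if d = 2 or 3 mod 4.
Here d = 155, and d mod 4 = 3.
d = 3 mod 4, not 1 (O_K = Z[sqrt(d)]), so disc(K) = 4d = 4 * (155) = 620

620


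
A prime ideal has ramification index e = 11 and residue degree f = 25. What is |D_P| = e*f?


|D_P| = e * f
= 11 * 25
= 275

275


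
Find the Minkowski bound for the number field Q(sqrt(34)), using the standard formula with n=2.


d = 34, d mod 4 = 2, so disc(K) = 4d = 136; |disc(K)| = 136
Real quadratic field, so n = 2, s = r2 = 0, r1 = 2
M = (n!/n^n) * (4/pi)^s * sqrt(|disc(K)|) = (2!/2^2) * (4/pi)^0 * sqrt(136)
= 0.5 * 1.000000 * 11.661904
= 5.8310

5.8310


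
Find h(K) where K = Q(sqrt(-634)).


K = Q(sqrt(-634)). d mod 4 = 2, so D = disc(K) = 4d = -2536
h(K) equals the number of primitive reduced positive-definite forms (a, b, c) = a*x^2 + b*x*y + c*y^2 with b^2 - 4ac = D,
where reduced means |b| <= a <= c, with b >= 0 whenever |b| = a or a = c, and primitive means gcd(a, b, c) = 1.
Reduced forces 3a^2 <= |D| = 2536, so 1 <= a <= 29; b must have the parity of D, and c = (b^2 - D)/(4a) must be an integer >= a.
Enumerate a = 1..29, b in [-a, a]:
  a=1: (1, 0, 634)  [1]
  a=2: (2, 0, 317)  [1]
  a=3..4: none
  a=5: (5, -2, 127), (5, 2, 127)  [2]
  a=6..9: none
  a=10: (10, -8, 65), (10, 8, 65)  [2]
  a=11: (11, -4, 58), (11, 4, 58)  [2]
  a=12: none
  a=13: (13, -8, 50), (13, 8, 50)  [2]
  a=14..21: none
  a=22: (22, -4, 29), (22, 4, 29)  [2]
  a=23..24: none
  a=25: (25, -8, 26), (25, 8, 26)  [2]
  a=26..29: none
Total reduced forms: 1 + 1 + 2 + 2 + 2 + 2 + 2 + 2 = 14
h = 14

14


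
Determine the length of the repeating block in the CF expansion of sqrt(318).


Run the CF algorithm for sqrt(318).
a_0 = floor(sqrt(318)) = 17; set m_0=0, q_0=1.
Recurrence: m' = q*a - m,  q' = (d - m'^2)/q,  a' = floor((a_0 + m')/q').
  step 1: m=17, q=29, a=1
  step 2: m=12, q=6, a=4
  step 3: m=12, q=29, a=1
  step 4: m=17, q=1, a=34
a_4 = 2*a_0 = 34, so the period closes here.
sqrt(318) = [17; 1, 4, 1, 34]
Period length = 4

4


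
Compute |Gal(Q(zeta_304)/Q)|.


|Gal(Q(zeta_304)/Q)| = phi(304)
= 144

144


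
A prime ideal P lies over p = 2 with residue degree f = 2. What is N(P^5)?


N(P^a) = p^(a*f)
= 2^(5*2)
= 2^10
= 1024

1024


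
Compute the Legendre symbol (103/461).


p = 461 is prime, so compute (103/461) with the reciprocity algorithm (Jacobi-symbol steps: pull out 2s via (2/n), flip via reciprocity, reduce):
  reciprocity: (103/461) -> +(461/103)
  reduce: (49/103)
  reciprocity: (49/103) -> +(103/49)
  reduce: (5/49)
  reciprocity: (5/49) -> +(49/5)
  reduce: (4/5)
  pull out 2: (2/5) = -1  (since 5 mod 8 = 5)
  pull out 2: (2/5) = -1  (since 5 mod 8 = 5)
  (1/5) = 1
Product of signs = 1
(103/461) = 1

1


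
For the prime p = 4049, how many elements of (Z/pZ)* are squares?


For prime p, the number of non-zero quadratic residues is (p-1)/2.
= (4049-1)/2
= 2024

2024


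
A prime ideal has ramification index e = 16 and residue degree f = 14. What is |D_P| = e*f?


|D_P| = e * f
= 16 * 14
= 224

224


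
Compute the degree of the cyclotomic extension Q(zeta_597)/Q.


The degree equals Euler's totient phi(597).
597 = 3 * 199
phi(597) = 396

396


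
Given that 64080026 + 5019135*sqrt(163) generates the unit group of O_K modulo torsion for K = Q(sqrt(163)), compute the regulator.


epsilon = 64080026 + 5019135*sqrt(163)
= 1.2816e+08
R = ln(1.2816e+08)
= 18.6688

18.6688


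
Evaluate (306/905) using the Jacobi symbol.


Compute (306/905) via quadratic reciprocity:
  pull out 2: (2/905) = +1  (since 905 mod 8 = 1)
  reciprocity: (153/905) -> +(905/153)
  reduce: (140/153)
  pull out 2: (2/153) = +1  (since 153 mod 8 = 1)
  pull out 2: (2/153) = +1  (since 153 mod 8 = 1)
  reciprocity: (35/153) -> +(153/35)
  reduce: (13/35)
  reciprocity: (13/35) -> +(35/13)
  reduce: (9/13)
  reciprocity: (9/13) -> +(13/9)
  reduce: (4/9)
  pull out 2: (2/9) = +1  (since 9 mod 8 = 1)
  pull out 2: (2/9) = +1  (since 9 mod 8 = 1)
  (1/9) = 1
Product of signs = 1

1


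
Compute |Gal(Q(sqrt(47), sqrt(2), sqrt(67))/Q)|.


The 3 square roots of distinct primes are multiplicatively independent over Q,
so [K:Q] = 2^3 and Gal(K/Q) is isomorphic to (Z/2Z)^3.
|Gal| = 2^3 = 8

8


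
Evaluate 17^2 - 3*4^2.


x^2 - d*y^2
= 17^2 - 3*4^2
= 289 - 48
= 241

241


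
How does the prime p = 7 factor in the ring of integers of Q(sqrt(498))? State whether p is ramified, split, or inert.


K = Q(sqrt(498)). Since d mod 4 = 2, disc(K) = 1992.
Check p | disc: 1992 mod 7 = 4.
p does not divide disc. Compute Legendre symbol (d/p):
1^((7-1)/2) mod 7 = 1
(d/p) = 1, so p splits: (p) = P*P' with e=1, f=1, g=2.
Therefore p is split.

split


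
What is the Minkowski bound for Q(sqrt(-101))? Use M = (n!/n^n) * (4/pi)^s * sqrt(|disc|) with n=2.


d = -101, d mod 4 = 3, so disc(K) = 4d = -404; |disc(K)| = 404
Imaginary quadratic field, so n = 2, s = r2 = 1, r1 = 0
M = (n!/n^n) * (4/pi)^s * sqrt(|disc(K)|) = (2!/2^2) * (4/pi)^1 * sqrt(404)
= 0.5 * 1.273240 * 20.099751
= 12.7959

12.7959


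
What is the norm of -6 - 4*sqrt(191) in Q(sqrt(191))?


N(a + b*sqrt(d)) = a^2 - d*b^2
= (-6)^2 - (191)*(-4)^2
= 36 - 3056
= -3020

-3020


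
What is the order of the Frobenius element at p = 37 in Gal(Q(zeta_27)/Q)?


The Frobenius at p in Gal(Q(zeta_n)/Q) = (Z/nZ)* is the class of p, so its order is ord_27(37), the smallest k >= 1 with 37^k = 1 mod 27.
n = 27 = 3^3, phi(27) = 18; the order divides phi(n).
Divisors of 18: 1, 2, 3, 6, 9, 18
Repeated squaring mod 27: 37^1 = 10, 37^2 = 19, 37^4 = 10, 37^8 = 19, 37^16 = 10
Test divisors in increasing order:
  k=1: 37^1 = 10 mod 27
  k=2: 37^2 = 19 mod 27
  k=3: 37^3 = 19 * 10 = 1 mod 27  <- first divisor giving 1
Order = 3

3


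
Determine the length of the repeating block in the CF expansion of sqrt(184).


Run the CF algorithm for sqrt(184).
a_0 = floor(sqrt(184)) = 13; set m_0=0, q_0=1.
Recurrence: m' = q*a - m,  q' = (d - m'^2)/q,  a' = floor((a_0 + m')/q').
  step 1: m=13, q=15, a=1
  step 2: m=2, q=12, a=1
  step 3: m=10, q=7, a=3
  step 4: m=11, q=9, a=2
  step 5: m=7, q=15, a=1
  step 6: m=8, q=8, a=2
  step 7: m=8, q=15, a=1
  step 8: m=7, q=9, a=2
  step 9: m=11, q=7, a=3
  step 10: m=10, q=12, a=1
  step 11: m=2, q=15, a=1
  step 12: m=13, q=1, a=26
a_12 = 2*a_0 = 26, so the period closes here.
sqrt(184) = [13; 1, 1, 3, 2, 1, 2, 1, 2, 3, 1, 1, 26]
Period length = 12

12


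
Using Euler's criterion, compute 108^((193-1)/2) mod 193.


p = 193 is prime and the exponent is (p-1)/2 = 96, so by Euler's criterion 108^96 = (108/193) = +1 or -1 mod 193.
Compute by square-and-multiply:
  96 = 64 + 32 (binary 1100000)
  Repeated squaring mod 193: 108^1 = 108, 108^2 = 84, 108^4 = 108, 108^8 = 84, 108^16 = 108, 108^32 = 84, 108^64 = 108
  108^96 = 108^64 * 108^32 = 108 * 84 mod 193
    108 * 84 = 9072 = 1 mod 193
  108^96 = 1 mod 193
Result 1: 108 is a quadratic residue mod 193.
108^96 mod 193 = 1

1


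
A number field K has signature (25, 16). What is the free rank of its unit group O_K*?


By Dirichlet's unit theorem:
rank = r1 + r2 - 1
= 25 + 16 - 1
= 40

40


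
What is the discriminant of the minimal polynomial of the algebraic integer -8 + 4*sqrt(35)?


The element -8 + 4*sqrt(35) has minimal polynomial:
x^2 + 16*x - 496
Discriminant = (16)^2 - 4*(-496)
= 256 + 1984
= 2240

2240


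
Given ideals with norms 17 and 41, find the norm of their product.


N(IJ) = N(I) * N(J)
= 17 * 41
= 697

697


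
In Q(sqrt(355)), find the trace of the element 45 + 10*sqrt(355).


Tr(a + b*sqrt(d)) = (a + b*sqrt(d)) + (a - b*sqrt(d)) = 2a
= 2 * (45)
= 90

90


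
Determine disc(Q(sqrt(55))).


For K = Q(sqrt(d)) with d squarefree: disc(K) = d if d = 1 mod 4, and disc(K) = 4d if d = 2 or 3 mod 4.
Here d = 55, and d mod 4 = 3.
d = 3 mod 4, not 1 (O_K = Z[sqrt(d)]), so disc(K) = 4d = 4 * (55) = 220

220


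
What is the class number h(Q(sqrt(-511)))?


K = Q(sqrt(-511)). d mod 4 = 1, so D = disc(K) = d = -511
h(K) equals the number of primitive reduced positive-definite forms (a, b, c) = a*x^2 + b*x*y + c*y^2 with b^2 - 4ac = D,
where reduced means |b| <= a <= c, with b >= 0 whenever |b| = a or a = c, and primitive means gcd(a, b, c) = 1.
Reduced forces 3a^2 <= |D| = 511, so 1 <= a <= 13; b must have the parity of D, and c = (b^2 - D)/(4a) must be an integer >= a.
Enumerate a = 1..13, b in [-a, a]:
  a=1: (1, 1, 128)  [1]
  a=2: (2, -1, 64), (2, 1, 64)  [2]
  a=3: none
  a=4: (4, -1, 32), (4, 1, 32)  [2]
  a=5: (5, -3, 26), (5, 3, 26)  [2]
  a=6: none
  a=7: (7, 7, 20)  [1]
  a=8: (8, -1, 16), (8, 1, 16)  [2]
  a=9: none
  a=10: (10, -7, 14), (10, -3, 13), (10, 3, 13), (10, 7, 14)  [4]
  a=11..13: none
Total reduced forms: 1 + 2 + 2 + 2 + 1 + 2 + 4 = 14
h = 14

14


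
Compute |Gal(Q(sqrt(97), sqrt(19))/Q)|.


The 2 square roots of distinct primes are multiplicatively independent over Q,
so [K:Q] = 2^2 and Gal(K/Q) is isomorphic to (Z/2Z)^2.
|Gal| = 2^2 = 4

4


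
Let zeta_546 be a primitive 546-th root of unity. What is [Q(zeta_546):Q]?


The degree equals Euler's totient phi(546).
546 = 2 * 3 * 7 * 13
phi(546) = 144

144


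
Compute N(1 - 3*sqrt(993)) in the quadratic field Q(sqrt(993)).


N(a + b*sqrt(d)) = a^2 - d*b^2
= (1)^2 - (993)*(-3)^2
= 1 - 8937
= -8936

-8936


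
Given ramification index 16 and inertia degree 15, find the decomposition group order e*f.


|D_P| = e * f
= 16 * 15
= 240

240


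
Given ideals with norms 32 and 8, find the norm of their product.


N(IJ) = N(I) * N(J)
= 32 * 8
= 256

256


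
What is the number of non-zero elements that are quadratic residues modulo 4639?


For prime p, the number of non-zero quadratic residues is (p-1)/2.
= (4639-1)/2
= 2319

2319


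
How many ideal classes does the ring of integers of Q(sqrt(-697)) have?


K = Q(sqrt(-697)). d mod 4 = 3, so D = disc(K) = 4d = -2788
h(K) equals the number of primitive reduced positive-definite forms (a, b, c) = a*x^2 + b*x*y + c*y^2 with b^2 - 4ac = D,
where reduced means |b| <= a <= c, with b >= 0 whenever |b| = a or a = c, and primitive means gcd(a, b, c) = 1.
Reduced forces 3a^2 <= |D| = 2788, so 1 <= a <= 30; b must have the parity of D, and c = (b^2 - D)/(4a) must be an integer >= a.
Enumerate a = 1..30, b in [-a, a]:
  a=1: (1, 0, 697)  [1]
  a=2: (2, 2, 349)  [1]
  a=3..16: none
  a=17: (17, 0, 41)  [1]
  a=18: none
  a=19: (19, -10, 38), (19, 10, 38)  [2]
  a=20..22: none
  a=23: (23, -8, 31), (23, 8, 31)  [2]
  a=24..28: none
  a=29: (29, 24, 29)  [1]
  a=30: none
Total reduced forms: 1 + 1 + 1 + 2 + 2 + 1 = 8
h = 8

8


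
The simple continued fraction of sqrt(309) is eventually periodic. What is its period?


Run the CF algorithm for sqrt(309).
a_0 = floor(sqrt(309)) = 17; set m_0=0, q_0=1.
Recurrence: m' = q*a - m,  q' = (d - m'^2)/q,  a' = floor((a_0 + m')/q').
  step 1: m=17, q=20, a=1
  step 2: m=3, q=15, a=1
  step 3: m=12, q=11, a=2
  step 4: m=10, q=19, a=1
  step 5: m=9, q=12, a=2
  step 6: m=15, q=7, a=4
  step 7: m=13, q=20, a=1
  step 8: m=7, q=13, a=1
  step 9: m=6, q=21, a=1
  step 10: m=15, q=4, a=8
  step 11: m=17, q=5, a=6
  step 12: m=13, q=28, a=1
  step 13: m=15, q=3, a=10
  step 14: m=15, q=28, a=1
  step 15: m=13, q=5, a=6
  step 16: m=17, q=4, a=8
  step 17: m=15, q=21, a=1
  step 18: m=6, q=13, a=1
  step 19: m=7, q=20, a=1
  step 20: m=13, q=7, a=4
  step 21: m=15, q=12, a=2
  step 22: m=9, q=19, a=1
  step 23: m=10, q=11, a=2
  step 24: m=12, q=15, a=1
  step 25: m=3, q=20, a=1
  step 26: m=17, q=1, a=34
a_26 = 2*a_0 = 34, so the period closes here.
sqrt(309) = [17; 1, 1, 2, 1, 2, 4, 1, 1, 1, 8, 6, 1, 10, 1, 6, 8, 1, 1, 1, 4, 2, 1, 2, 1, 1, 34]
Period length = 26

26


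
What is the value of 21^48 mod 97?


p = 97 is prime and the exponent is (p-1)/2 = 48, so by Euler's criterion 21^48 = (21/97) = +1 or -1 mod 97.
Compute by square-and-multiply:
  48 = 32 + 16 (binary 110000)
  Repeated squaring mod 97: 21^1 = 21, 21^2 = 53, 21^4 = 93, 21^8 = 16, 21^16 = 62, 21^32 = 61
  21^48 = 21^32 * 21^16 = 61 * 62 mod 97
    61 * 62 = 3782 = 96 mod 97
  21^48 = 96 mod 97
Result 96 = p - 1 = -1 mod 97: 21 is a quadratic non-residue mod 97. As a residue in [0, p-1] the value is 96.
21^48 mod 97 = 96

96


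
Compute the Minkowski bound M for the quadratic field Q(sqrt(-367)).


d = -367, d mod 4 = 1, so disc(K) = d = -367; |disc(K)| = 367
Imaginary quadratic field, so n = 2, s = r2 = 1, r1 = 0
M = (n!/n^n) * (4/pi)^s * sqrt(|disc(K)|) = (2!/2^2) * (4/pi)^1 * sqrt(367)
= 0.5 * 1.273240 * 19.157244
= 12.1959

12.1959


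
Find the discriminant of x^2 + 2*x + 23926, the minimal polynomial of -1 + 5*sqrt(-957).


The element -1 + 5*sqrt(-957) has minimal polynomial:
x^2 + 2*x + 23926
Discriminant = (2)^2 - 4*(23926)
= 4 - 95704
= -95700

-95700


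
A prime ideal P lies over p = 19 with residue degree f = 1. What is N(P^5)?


N(P^a) = p^(a*f)
= 19^(5*1)
= 19^5
= 2476099

2476099


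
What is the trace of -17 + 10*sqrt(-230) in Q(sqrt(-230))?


Tr(a + b*sqrt(d)) = (a + b*sqrt(d)) + (a - b*sqrt(d)) = 2a
= 2 * (-17)
= -34

-34


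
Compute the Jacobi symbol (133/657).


Compute (133/657) via quadratic reciprocity:
  reciprocity: (133/657) -> +(657/133)
  reduce: (125/133)
  reciprocity: (125/133) -> +(133/125)
  reduce: (8/125)
  pull out 2: (2/125) = -1  (since 125 mod 8 = 5)
  pull out 2: (2/125) = -1  (since 125 mod 8 = 5)
  pull out 2: (2/125) = -1  (since 125 mod 8 = 5)
  (1/125) = 1
Product of signs = -1

-1


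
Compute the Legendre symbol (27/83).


p = 83 is prime, so compute (27/83) with the reciprocity algorithm (Jacobi-symbol steps: pull out 2s via (2/n), flip via reciprocity, reduce):
  reciprocity: (27/83) -> -(83/27)
  reduce: (2/27)
  pull out 2: (2/27) = -1  (since 27 mod 8 = 3)
  (1/27) = 1
Product of signs = 1
(27/83) = 1

1


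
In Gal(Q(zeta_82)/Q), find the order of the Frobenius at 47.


The Frobenius at p in Gal(Q(zeta_n)/Q) = (Z/nZ)* is the class of p, so its order is ord_82(47), the smallest k >= 1 with 47^k = 1 mod 82.
n = 82 = 2 * 41, phi(82) = 40; the order divides phi(n).
Divisors of 40: 1, 2, 4, 5, 8, 10, 20, 40
Repeated squaring mod 82: 47^1 = 47, 47^2 = 77, 47^4 = 25, 47^8 = 51, 47^16 = 59, 47^32 = 37
Test divisors in increasing order:
  k=1: 47^1 = 47 mod 82
  k=2: 47^2 = 77 mod 82
  k=4: 47^4 = 25 mod 82
  k=5: 47^5 = 25 * 47 = 27 mod 82
  k=8: 47^8 = 51 mod 82
  k=10: 47^10 = 51 * 77 = 73 mod 82
  k=20: 47^20 = 59 * 25 = 81 mod 82
  k=40: 47^40 = 37 * 51 = 1 mod 82  <- first divisor giving 1
Order = 40

40


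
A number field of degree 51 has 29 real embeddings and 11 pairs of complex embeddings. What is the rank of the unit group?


By Dirichlet's unit theorem:
rank = r1 + r2 - 1
= 29 + 11 - 1
= 39

39


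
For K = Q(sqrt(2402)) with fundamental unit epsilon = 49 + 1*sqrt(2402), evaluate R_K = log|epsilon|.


epsilon = 49 + 1*sqrt(2402)
= 98.0102
R = ln(98.0102)
= 4.5851

4.5851


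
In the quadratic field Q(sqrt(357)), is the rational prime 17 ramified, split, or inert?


K = Q(sqrt(357)). Since d mod 4 = 1, disc(K) = 357.
Check p | disc: 357 mod 17 = 0.
p divides disc, so p ramifies: (p) = P^2 with e=2, f=1, g=1.
Therefore p is ramified.

ramified


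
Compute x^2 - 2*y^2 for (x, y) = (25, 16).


x^2 - d*y^2
= 25^2 - 2*16^2
= 625 - 512
= 113

113


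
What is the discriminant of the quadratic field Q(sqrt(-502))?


For K = Q(sqrt(d)) with d squarefree: disc(K) = d if d = 1 mod 4, and disc(K) = 4d if d = 2 or 3 mod 4.
Here d = -502, and d mod 4 = 2.
d = 2 mod 4, not 1 (O_K = Z[sqrt(d)]), so disc(K) = 4d = 4 * (-502) = -2008

-2008


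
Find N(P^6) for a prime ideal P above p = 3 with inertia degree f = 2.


N(P^a) = p^(a*f)
= 3^(6*2)
= 3^12
= 531441

531441


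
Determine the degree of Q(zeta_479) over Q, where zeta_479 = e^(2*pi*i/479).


The degree equals Euler's totient phi(479).
479 = 479
phi(479) = 478

478


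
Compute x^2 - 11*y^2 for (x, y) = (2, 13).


x^2 - d*y^2
= 2^2 - 11*13^2
= 4 - 1859
= -1855

-1855


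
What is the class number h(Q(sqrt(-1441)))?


K = Q(sqrt(-1441)). d mod 4 = 3, so D = disc(K) = 4d = -5764
h(K) equals the number of primitive reduced positive-definite forms (a, b, c) = a*x^2 + b*x*y + c*y^2 with b^2 - 4ac = D,
where reduced means |b| <= a <= c, with b >= 0 whenever |b| = a or a = c, and primitive means gcd(a, b, c) = 1.
Reduced forces 3a^2 <= |D| = 5764, so 1 <= a <= 43; b must have the parity of D, and c = (b^2 - D)/(4a) must be an integer >= a.
Enumerate a = 1..43, b in [-a, a]:
  a=1: (1, 0, 1441)  [1]
  a=2: (2, 2, 721)  [1]
  a=3..4: none
  a=5: (5, -4, 289), (5, 4, 289)  [2]
  a=6: none
  a=7: (7, -2, 206), (7, 2, 206)  [2]
  a=8..9: none
  a=10: (10, -6, 145), (10, 6, 145)  [2]
  a=11: (11, 0, 131)  [1]
  a=12..13: none
  a=14: (14, -2, 103), (14, 2, 103)  [2]
  a=15..16: none
  a=17: (17, -4, 85), (17, 4, 85)  [2]
  a=18..21: none
  a=22: (22, 22, 71)  [1]
  a=23: (23, -20, 67), (23, 20, 67)  [2]
  a=24: none
  a=25: (25, -6, 58), (25, 6, 58)  [2]
  a=26..28: none
  a=29: (29, -6, 50), (29, 6, 50)  [2]
  a=30: none
  a=31: (31, -8, 47), (31, 8, 47)  [2]
  a=32..33: none
  a=34: (34, -30, 49), (34, 30, 49)  [2]
  a=35: (35, -26, 46), (35, -16, 43), (35, 16, 43), (35, 26, 46)  [4]
  a=36..43: none
Total reduced forms: 1 + 1 + 2 + 2 + 2 + 1 + 2 + 2 + 1 + 2 + 2 + 2 + 2 + 2 + 4 = 28
h = 28

28


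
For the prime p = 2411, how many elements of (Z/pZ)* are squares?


For prime p, the number of non-zero quadratic residues is (p-1)/2.
= (2411-1)/2
= 1205

1205


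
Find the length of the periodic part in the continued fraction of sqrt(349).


Run the CF algorithm for sqrt(349).
a_0 = floor(sqrt(349)) = 18; set m_0=0, q_0=1.
Recurrence: m' = q*a - m,  q' = (d - m'^2)/q,  a' = floor((a_0 + m')/q').
  step 1: m=18, q=25, a=1
  step 2: m=7, q=12, a=2
  step 3: m=17, q=5, a=7
  step 4: m=18, q=5, a=7
  step 5: m=17, q=12, a=2
  step 6: m=7, q=25, a=1
  step 7: m=18, q=1, a=36
a_7 = 2*a_0 = 36, so the period closes here.
sqrt(349) = [18; 1, 2, 7, 7, 2, 1, 36]
Period length = 7

7


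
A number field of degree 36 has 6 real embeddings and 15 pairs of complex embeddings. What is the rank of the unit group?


By Dirichlet's unit theorem:
rank = r1 + r2 - 1
= 6 + 15 - 1
= 20

20


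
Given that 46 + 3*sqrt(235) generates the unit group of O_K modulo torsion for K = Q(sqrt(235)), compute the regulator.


epsilon = 46 + 3*sqrt(235)
= 91.9891
R = ln(91.9891)
= 4.5217

4.5217


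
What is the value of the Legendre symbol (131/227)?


p = 227 is prime, so compute (131/227) with the reciprocity algorithm (Jacobi-symbol steps: pull out 2s via (2/n), flip via reciprocity, reduce):
  reciprocity: (131/227) -> -(227/131)
  reduce: (96/131)
  pull out 2: (2/131) = -1  (since 131 mod 8 = 3)
  pull out 2: (2/131) = -1  (since 131 mod 8 = 3)
  pull out 2: (2/131) = -1  (since 131 mod 8 = 3)
  pull out 2: (2/131) = -1  (since 131 mod 8 = 3)
  pull out 2: (2/131) = -1  (since 131 mod 8 = 3)
  reciprocity: (3/131) -> -(131/3)
  reduce: (2/3)
  pull out 2: (2/3) = -1  (since 3 mod 8 = 3)
  (1/3) = 1
Product of signs = 1
(131/227) = 1

1


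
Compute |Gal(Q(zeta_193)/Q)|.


|Gal(Q(zeta_193)/Q)| = phi(193)
= 192

192


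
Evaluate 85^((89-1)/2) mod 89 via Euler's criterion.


p = 89 is prime and the exponent is (p-1)/2 = 44, so by Euler's criterion 85^44 = (85/89) = +1 or -1 mod 89.
Compute by square-and-multiply:
  44 = 32 + 8 + 4 (binary 101100)
  Repeated squaring mod 89: 85^1 = 85, 85^2 = 16, 85^4 = 78, 85^8 = 32, 85^16 = 45, 85^32 = 67
  85^44 = 85^32 * 85^8 * 85^4 = 67 * 32 * 78 mod 89
    67 * 32 = 2144 = 8 mod 89
    8 * 78 = 624 = 1 mod 89
  85^44 = 1 mod 89
Result 1: 85 is a quadratic residue mod 89.
85^44 mod 89 = 1

1


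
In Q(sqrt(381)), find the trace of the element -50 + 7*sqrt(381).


Tr(a + b*sqrt(d)) = (a + b*sqrt(d)) + (a - b*sqrt(d)) = 2a
= 2 * (-50)
= -100

-100


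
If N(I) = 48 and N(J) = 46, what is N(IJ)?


N(IJ) = N(I) * N(J)
= 48 * 46
= 2208

2208


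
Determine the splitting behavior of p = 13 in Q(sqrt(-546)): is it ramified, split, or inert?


K = Q(sqrt(-546)). Since d mod 4 = 2, disc(K) = -2184.
Check p | disc: -2184 mod 13 = 0.
p divides disc, so p ramifies: (p) = P^2 with e=2, f=1, g=1.
Therefore p is ramified.

ramified
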